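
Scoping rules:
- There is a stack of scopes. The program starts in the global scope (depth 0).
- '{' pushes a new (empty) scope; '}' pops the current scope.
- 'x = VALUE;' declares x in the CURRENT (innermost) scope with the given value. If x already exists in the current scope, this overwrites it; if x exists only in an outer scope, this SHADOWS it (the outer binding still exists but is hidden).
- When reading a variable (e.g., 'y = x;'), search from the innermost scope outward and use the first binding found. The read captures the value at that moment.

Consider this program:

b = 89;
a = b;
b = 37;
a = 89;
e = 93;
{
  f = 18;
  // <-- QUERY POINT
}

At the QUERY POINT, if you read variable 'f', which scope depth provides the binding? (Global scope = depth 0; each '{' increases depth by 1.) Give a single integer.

Step 1: declare b=89 at depth 0
Step 2: declare a=(read b)=89 at depth 0
Step 3: declare b=37 at depth 0
Step 4: declare a=89 at depth 0
Step 5: declare e=93 at depth 0
Step 6: enter scope (depth=1)
Step 7: declare f=18 at depth 1
Visible at query point: a=89 b=37 e=93 f=18

Answer: 1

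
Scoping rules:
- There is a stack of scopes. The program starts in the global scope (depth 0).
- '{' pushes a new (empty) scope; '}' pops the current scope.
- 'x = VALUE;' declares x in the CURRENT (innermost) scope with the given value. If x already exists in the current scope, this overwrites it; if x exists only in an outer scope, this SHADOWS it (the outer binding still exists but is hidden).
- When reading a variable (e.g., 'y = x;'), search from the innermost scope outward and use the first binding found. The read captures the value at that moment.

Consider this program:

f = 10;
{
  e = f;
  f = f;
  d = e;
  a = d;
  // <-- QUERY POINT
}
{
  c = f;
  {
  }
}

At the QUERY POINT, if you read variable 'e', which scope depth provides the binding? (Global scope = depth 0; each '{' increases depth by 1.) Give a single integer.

Answer: 1

Derivation:
Step 1: declare f=10 at depth 0
Step 2: enter scope (depth=1)
Step 3: declare e=(read f)=10 at depth 1
Step 4: declare f=(read f)=10 at depth 1
Step 5: declare d=(read e)=10 at depth 1
Step 6: declare a=(read d)=10 at depth 1
Visible at query point: a=10 d=10 e=10 f=10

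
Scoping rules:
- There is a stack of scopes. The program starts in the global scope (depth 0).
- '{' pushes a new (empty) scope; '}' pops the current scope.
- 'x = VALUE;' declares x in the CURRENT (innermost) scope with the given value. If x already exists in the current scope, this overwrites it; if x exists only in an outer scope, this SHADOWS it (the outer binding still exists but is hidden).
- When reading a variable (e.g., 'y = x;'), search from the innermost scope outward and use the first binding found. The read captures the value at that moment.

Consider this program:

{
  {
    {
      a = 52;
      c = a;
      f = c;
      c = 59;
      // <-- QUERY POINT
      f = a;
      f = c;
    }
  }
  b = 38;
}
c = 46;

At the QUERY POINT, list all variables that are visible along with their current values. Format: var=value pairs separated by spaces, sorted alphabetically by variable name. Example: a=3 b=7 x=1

Step 1: enter scope (depth=1)
Step 2: enter scope (depth=2)
Step 3: enter scope (depth=3)
Step 4: declare a=52 at depth 3
Step 5: declare c=(read a)=52 at depth 3
Step 6: declare f=(read c)=52 at depth 3
Step 7: declare c=59 at depth 3
Visible at query point: a=52 c=59 f=52

Answer: a=52 c=59 f=52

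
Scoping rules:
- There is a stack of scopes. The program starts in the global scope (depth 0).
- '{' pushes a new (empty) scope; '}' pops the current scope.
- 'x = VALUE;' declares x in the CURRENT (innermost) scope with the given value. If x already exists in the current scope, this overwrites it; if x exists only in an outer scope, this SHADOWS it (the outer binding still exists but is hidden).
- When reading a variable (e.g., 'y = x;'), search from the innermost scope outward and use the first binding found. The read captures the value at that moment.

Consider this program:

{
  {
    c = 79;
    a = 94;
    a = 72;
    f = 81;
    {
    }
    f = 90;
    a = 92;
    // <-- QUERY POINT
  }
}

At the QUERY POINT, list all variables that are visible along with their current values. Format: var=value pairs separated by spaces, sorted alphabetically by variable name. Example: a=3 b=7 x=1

Answer: a=92 c=79 f=90

Derivation:
Step 1: enter scope (depth=1)
Step 2: enter scope (depth=2)
Step 3: declare c=79 at depth 2
Step 4: declare a=94 at depth 2
Step 5: declare a=72 at depth 2
Step 6: declare f=81 at depth 2
Step 7: enter scope (depth=3)
Step 8: exit scope (depth=2)
Step 9: declare f=90 at depth 2
Step 10: declare a=92 at depth 2
Visible at query point: a=92 c=79 f=90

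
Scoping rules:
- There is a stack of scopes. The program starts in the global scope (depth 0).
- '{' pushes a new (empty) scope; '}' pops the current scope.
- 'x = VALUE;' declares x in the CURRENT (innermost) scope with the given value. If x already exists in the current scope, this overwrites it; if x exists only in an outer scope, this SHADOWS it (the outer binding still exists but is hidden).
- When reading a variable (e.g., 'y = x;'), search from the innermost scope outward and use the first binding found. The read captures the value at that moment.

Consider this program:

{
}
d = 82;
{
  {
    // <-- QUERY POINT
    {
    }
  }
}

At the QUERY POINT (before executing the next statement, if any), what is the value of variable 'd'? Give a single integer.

Step 1: enter scope (depth=1)
Step 2: exit scope (depth=0)
Step 3: declare d=82 at depth 0
Step 4: enter scope (depth=1)
Step 5: enter scope (depth=2)
Visible at query point: d=82

Answer: 82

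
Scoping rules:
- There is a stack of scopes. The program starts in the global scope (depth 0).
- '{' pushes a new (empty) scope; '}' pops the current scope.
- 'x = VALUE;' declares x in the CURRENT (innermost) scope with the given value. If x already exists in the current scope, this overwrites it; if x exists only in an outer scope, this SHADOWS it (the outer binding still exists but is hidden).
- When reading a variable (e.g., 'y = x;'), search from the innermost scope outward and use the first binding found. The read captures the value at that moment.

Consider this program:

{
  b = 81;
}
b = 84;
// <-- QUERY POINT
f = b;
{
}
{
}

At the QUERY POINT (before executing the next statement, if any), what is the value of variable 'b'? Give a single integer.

Answer: 84

Derivation:
Step 1: enter scope (depth=1)
Step 2: declare b=81 at depth 1
Step 3: exit scope (depth=0)
Step 4: declare b=84 at depth 0
Visible at query point: b=84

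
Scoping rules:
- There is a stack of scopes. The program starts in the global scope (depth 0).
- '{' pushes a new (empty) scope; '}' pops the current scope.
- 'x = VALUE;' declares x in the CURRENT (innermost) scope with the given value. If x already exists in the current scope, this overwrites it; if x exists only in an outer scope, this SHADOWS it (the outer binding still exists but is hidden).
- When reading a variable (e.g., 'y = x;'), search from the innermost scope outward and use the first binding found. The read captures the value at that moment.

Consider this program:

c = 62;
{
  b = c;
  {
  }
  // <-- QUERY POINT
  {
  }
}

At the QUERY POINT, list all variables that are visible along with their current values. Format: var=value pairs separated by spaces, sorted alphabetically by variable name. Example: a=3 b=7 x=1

Answer: b=62 c=62

Derivation:
Step 1: declare c=62 at depth 0
Step 2: enter scope (depth=1)
Step 3: declare b=(read c)=62 at depth 1
Step 4: enter scope (depth=2)
Step 5: exit scope (depth=1)
Visible at query point: b=62 c=62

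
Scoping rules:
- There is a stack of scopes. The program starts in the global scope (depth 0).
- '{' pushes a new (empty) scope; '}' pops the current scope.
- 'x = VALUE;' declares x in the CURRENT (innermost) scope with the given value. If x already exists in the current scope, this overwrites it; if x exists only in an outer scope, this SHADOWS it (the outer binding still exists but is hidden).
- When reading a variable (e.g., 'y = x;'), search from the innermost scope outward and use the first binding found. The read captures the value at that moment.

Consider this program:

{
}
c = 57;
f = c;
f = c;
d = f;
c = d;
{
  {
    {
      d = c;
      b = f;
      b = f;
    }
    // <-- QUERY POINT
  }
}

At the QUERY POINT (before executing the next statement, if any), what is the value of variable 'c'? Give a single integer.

Answer: 57

Derivation:
Step 1: enter scope (depth=1)
Step 2: exit scope (depth=0)
Step 3: declare c=57 at depth 0
Step 4: declare f=(read c)=57 at depth 0
Step 5: declare f=(read c)=57 at depth 0
Step 6: declare d=(read f)=57 at depth 0
Step 7: declare c=(read d)=57 at depth 0
Step 8: enter scope (depth=1)
Step 9: enter scope (depth=2)
Step 10: enter scope (depth=3)
Step 11: declare d=(read c)=57 at depth 3
Step 12: declare b=(read f)=57 at depth 3
Step 13: declare b=(read f)=57 at depth 3
Step 14: exit scope (depth=2)
Visible at query point: c=57 d=57 f=57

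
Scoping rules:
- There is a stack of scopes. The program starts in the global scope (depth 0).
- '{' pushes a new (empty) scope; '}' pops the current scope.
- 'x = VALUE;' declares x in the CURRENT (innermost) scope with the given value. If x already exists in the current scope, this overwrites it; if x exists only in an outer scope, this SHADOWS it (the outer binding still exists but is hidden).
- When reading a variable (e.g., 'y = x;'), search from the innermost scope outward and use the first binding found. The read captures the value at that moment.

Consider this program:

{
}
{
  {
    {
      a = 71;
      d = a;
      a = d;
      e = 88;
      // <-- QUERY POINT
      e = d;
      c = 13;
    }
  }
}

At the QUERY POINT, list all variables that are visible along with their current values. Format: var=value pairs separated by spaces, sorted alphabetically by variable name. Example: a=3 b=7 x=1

Answer: a=71 d=71 e=88

Derivation:
Step 1: enter scope (depth=1)
Step 2: exit scope (depth=0)
Step 3: enter scope (depth=1)
Step 4: enter scope (depth=2)
Step 5: enter scope (depth=3)
Step 6: declare a=71 at depth 3
Step 7: declare d=(read a)=71 at depth 3
Step 8: declare a=(read d)=71 at depth 3
Step 9: declare e=88 at depth 3
Visible at query point: a=71 d=71 e=88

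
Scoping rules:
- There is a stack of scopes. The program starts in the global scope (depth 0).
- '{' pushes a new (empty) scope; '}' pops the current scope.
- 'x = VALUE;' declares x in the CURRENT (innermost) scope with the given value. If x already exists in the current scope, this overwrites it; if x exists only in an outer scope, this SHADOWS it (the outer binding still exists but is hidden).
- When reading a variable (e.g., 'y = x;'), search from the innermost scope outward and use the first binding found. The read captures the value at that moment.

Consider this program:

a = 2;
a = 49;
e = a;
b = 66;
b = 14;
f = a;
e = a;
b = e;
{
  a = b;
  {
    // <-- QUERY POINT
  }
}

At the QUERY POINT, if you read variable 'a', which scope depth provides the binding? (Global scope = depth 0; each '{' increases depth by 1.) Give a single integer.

Answer: 1

Derivation:
Step 1: declare a=2 at depth 0
Step 2: declare a=49 at depth 0
Step 3: declare e=(read a)=49 at depth 0
Step 4: declare b=66 at depth 0
Step 5: declare b=14 at depth 0
Step 6: declare f=(read a)=49 at depth 0
Step 7: declare e=(read a)=49 at depth 0
Step 8: declare b=(read e)=49 at depth 0
Step 9: enter scope (depth=1)
Step 10: declare a=(read b)=49 at depth 1
Step 11: enter scope (depth=2)
Visible at query point: a=49 b=49 e=49 f=49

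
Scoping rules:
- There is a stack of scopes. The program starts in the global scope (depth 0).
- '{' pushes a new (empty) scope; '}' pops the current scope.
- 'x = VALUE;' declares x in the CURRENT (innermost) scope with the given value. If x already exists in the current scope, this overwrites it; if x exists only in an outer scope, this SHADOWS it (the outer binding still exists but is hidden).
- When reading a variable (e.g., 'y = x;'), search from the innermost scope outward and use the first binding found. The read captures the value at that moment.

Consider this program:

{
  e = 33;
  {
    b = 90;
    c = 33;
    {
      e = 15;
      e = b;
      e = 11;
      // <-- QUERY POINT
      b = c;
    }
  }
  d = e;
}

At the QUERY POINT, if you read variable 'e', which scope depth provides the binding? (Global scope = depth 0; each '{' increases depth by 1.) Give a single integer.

Step 1: enter scope (depth=1)
Step 2: declare e=33 at depth 1
Step 3: enter scope (depth=2)
Step 4: declare b=90 at depth 2
Step 5: declare c=33 at depth 2
Step 6: enter scope (depth=3)
Step 7: declare e=15 at depth 3
Step 8: declare e=(read b)=90 at depth 3
Step 9: declare e=11 at depth 3
Visible at query point: b=90 c=33 e=11

Answer: 3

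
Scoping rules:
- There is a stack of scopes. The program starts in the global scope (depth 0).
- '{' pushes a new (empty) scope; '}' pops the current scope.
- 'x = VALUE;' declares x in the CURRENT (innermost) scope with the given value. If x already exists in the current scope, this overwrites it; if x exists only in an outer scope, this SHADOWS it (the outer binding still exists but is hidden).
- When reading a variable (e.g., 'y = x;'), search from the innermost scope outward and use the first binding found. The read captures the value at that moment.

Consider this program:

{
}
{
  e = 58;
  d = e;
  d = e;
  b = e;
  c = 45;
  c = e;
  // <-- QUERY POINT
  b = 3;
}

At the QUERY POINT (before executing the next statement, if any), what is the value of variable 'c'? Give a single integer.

Step 1: enter scope (depth=1)
Step 2: exit scope (depth=0)
Step 3: enter scope (depth=1)
Step 4: declare e=58 at depth 1
Step 5: declare d=(read e)=58 at depth 1
Step 6: declare d=(read e)=58 at depth 1
Step 7: declare b=(read e)=58 at depth 1
Step 8: declare c=45 at depth 1
Step 9: declare c=(read e)=58 at depth 1
Visible at query point: b=58 c=58 d=58 e=58

Answer: 58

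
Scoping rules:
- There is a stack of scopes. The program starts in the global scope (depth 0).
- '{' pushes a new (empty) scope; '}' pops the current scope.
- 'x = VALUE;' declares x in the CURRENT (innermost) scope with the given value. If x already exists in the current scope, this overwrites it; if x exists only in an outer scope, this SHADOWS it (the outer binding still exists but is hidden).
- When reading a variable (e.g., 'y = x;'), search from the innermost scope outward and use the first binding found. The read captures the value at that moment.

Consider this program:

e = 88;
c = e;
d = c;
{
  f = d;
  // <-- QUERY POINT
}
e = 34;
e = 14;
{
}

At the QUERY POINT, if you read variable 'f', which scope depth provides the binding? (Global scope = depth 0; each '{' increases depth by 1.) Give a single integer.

Answer: 1

Derivation:
Step 1: declare e=88 at depth 0
Step 2: declare c=(read e)=88 at depth 0
Step 3: declare d=(read c)=88 at depth 0
Step 4: enter scope (depth=1)
Step 5: declare f=(read d)=88 at depth 1
Visible at query point: c=88 d=88 e=88 f=88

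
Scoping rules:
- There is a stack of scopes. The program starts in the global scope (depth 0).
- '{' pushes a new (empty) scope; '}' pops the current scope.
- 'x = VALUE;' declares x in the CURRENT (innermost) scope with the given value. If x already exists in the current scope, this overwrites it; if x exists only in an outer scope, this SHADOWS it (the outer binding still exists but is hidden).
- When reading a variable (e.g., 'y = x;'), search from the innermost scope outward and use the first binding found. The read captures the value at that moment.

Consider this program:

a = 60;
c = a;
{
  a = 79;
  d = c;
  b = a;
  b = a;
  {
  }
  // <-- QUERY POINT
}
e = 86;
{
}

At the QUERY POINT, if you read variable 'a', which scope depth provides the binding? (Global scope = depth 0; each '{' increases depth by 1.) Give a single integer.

Step 1: declare a=60 at depth 0
Step 2: declare c=(read a)=60 at depth 0
Step 3: enter scope (depth=1)
Step 4: declare a=79 at depth 1
Step 5: declare d=(read c)=60 at depth 1
Step 6: declare b=(read a)=79 at depth 1
Step 7: declare b=(read a)=79 at depth 1
Step 8: enter scope (depth=2)
Step 9: exit scope (depth=1)
Visible at query point: a=79 b=79 c=60 d=60

Answer: 1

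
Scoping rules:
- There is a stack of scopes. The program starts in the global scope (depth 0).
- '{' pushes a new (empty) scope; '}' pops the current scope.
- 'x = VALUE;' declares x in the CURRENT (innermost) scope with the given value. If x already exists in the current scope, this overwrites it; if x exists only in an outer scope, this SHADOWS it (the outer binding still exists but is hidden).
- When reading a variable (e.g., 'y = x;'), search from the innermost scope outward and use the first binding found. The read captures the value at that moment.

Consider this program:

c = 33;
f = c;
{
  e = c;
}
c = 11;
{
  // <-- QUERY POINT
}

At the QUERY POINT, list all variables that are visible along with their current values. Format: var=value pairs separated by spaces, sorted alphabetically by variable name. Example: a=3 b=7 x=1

Answer: c=11 f=33

Derivation:
Step 1: declare c=33 at depth 0
Step 2: declare f=(read c)=33 at depth 0
Step 3: enter scope (depth=1)
Step 4: declare e=(read c)=33 at depth 1
Step 5: exit scope (depth=0)
Step 6: declare c=11 at depth 0
Step 7: enter scope (depth=1)
Visible at query point: c=11 f=33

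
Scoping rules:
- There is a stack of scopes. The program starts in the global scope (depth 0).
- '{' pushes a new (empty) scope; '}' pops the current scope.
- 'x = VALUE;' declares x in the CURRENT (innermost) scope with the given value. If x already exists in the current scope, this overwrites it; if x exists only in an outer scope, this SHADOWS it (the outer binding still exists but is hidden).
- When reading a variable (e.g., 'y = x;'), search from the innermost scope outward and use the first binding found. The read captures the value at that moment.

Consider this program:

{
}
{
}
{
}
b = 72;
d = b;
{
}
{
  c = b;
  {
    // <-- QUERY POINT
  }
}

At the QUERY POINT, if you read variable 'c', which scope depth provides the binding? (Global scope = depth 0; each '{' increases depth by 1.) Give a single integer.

Answer: 1

Derivation:
Step 1: enter scope (depth=1)
Step 2: exit scope (depth=0)
Step 3: enter scope (depth=1)
Step 4: exit scope (depth=0)
Step 5: enter scope (depth=1)
Step 6: exit scope (depth=0)
Step 7: declare b=72 at depth 0
Step 8: declare d=(read b)=72 at depth 0
Step 9: enter scope (depth=1)
Step 10: exit scope (depth=0)
Step 11: enter scope (depth=1)
Step 12: declare c=(read b)=72 at depth 1
Step 13: enter scope (depth=2)
Visible at query point: b=72 c=72 d=72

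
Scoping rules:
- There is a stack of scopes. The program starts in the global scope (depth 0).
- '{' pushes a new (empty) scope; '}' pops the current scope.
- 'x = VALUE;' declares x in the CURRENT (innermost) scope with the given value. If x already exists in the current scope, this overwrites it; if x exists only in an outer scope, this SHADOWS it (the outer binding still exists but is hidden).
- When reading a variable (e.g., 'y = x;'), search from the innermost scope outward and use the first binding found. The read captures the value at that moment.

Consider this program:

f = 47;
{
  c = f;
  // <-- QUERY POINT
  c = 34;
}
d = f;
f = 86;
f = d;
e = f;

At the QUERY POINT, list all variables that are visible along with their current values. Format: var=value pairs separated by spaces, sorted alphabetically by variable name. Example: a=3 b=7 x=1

Answer: c=47 f=47

Derivation:
Step 1: declare f=47 at depth 0
Step 2: enter scope (depth=1)
Step 3: declare c=(read f)=47 at depth 1
Visible at query point: c=47 f=47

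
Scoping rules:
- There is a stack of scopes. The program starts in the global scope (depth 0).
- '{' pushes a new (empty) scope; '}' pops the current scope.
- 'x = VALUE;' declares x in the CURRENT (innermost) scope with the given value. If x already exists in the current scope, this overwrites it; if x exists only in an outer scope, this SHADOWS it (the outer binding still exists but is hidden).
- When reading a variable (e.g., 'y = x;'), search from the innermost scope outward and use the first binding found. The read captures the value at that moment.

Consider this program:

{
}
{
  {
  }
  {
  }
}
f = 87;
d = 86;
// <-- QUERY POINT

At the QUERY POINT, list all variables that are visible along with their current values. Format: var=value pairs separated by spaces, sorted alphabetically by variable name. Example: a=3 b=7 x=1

Answer: d=86 f=87

Derivation:
Step 1: enter scope (depth=1)
Step 2: exit scope (depth=0)
Step 3: enter scope (depth=1)
Step 4: enter scope (depth=2)
Step 5: exit scope (depth=1)
Step 6: enter scope (depth=2)
Step 7: exit scope (depth=1)
Step 8: exit scope (depth=0)
Step 9: declare f=87 at depth 0
Step 10: declare d=86 at depth 0
Visible at query point: d=86 f=87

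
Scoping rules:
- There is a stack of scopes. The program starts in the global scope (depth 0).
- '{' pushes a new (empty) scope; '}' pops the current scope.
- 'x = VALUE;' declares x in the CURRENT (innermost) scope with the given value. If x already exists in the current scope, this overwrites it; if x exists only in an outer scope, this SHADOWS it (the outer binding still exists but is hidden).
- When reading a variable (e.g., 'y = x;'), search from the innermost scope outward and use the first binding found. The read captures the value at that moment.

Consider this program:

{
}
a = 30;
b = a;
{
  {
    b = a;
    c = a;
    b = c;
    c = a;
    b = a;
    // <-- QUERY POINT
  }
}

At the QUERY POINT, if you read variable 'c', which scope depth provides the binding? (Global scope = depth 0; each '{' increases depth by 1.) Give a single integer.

Step 1: enter scope (depth=1)
Step 2: exit scope (depth=0)
Step 3: declare a=30 at depth 0
Step 4: declare b=(read a)=30 at depth 0
Step 5: enter scope (depth=1)
Step 6: enter scope (depth=2)
Step 7: declare b=(read a)=30 at depth 2
Step 8: declare c=(read a)=30 at depth 2
Step 9: declare b=(read c)=30 at depth 2
Step 10: declare c=(read a)=30 at depth 2
Step 11: declare b=(read a)=30 at depth 2
Visible at query point: a=30 b=30 c=30

Answer: 2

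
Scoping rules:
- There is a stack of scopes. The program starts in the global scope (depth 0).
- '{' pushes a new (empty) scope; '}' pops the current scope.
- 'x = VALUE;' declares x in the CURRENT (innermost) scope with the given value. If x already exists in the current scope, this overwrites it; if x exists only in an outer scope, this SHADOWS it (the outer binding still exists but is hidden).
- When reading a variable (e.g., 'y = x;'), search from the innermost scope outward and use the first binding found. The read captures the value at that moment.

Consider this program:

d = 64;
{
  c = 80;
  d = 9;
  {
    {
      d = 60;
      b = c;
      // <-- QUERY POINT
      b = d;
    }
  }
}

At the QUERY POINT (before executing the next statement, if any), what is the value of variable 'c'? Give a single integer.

Answer: 80

Derivation:
Step 1: declare d=64 at depth 0
Step 2: enter scope (depth=1)
Step 3: declare c=80 at depth 1
Step 4: declare d=9 at depth 1
Step 5: enter scope (depth=2)
Step 6: enter scope (depth=3)
Step 7: declare d=60 at depth 3
Step 8: declare b=(read c)=80 at depth 3
Visible at query point: b=80 c=80 d=60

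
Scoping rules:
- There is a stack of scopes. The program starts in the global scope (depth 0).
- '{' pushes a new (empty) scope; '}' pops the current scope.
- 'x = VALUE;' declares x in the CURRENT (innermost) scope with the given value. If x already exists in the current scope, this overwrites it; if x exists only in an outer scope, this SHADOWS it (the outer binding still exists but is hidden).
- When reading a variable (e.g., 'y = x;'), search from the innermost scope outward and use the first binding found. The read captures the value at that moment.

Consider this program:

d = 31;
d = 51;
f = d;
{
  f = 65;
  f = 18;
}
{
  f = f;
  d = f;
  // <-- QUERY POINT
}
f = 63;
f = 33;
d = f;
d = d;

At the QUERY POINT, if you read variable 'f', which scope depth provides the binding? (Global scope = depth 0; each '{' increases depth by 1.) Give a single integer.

Answer: 1

Derivation:
Step 1: declare d=31 at depth 0
Step 2: declare d=51 at depth 0
Step 3: declare f=(read d)=51 at depth 0
Step 4: enter scope (depth=1)
Step 5: declare f=65 at depth 1
Step 6: declare f=18 at depth 1
Step 7: exit scope (depth=0)
Step 8: enter scope (depth=1)
Step 9: declare f=(read f)=51 at depth 1
Step 10: declare d=(read f)=51 at depth 1
Visible at query point: d=51 f=51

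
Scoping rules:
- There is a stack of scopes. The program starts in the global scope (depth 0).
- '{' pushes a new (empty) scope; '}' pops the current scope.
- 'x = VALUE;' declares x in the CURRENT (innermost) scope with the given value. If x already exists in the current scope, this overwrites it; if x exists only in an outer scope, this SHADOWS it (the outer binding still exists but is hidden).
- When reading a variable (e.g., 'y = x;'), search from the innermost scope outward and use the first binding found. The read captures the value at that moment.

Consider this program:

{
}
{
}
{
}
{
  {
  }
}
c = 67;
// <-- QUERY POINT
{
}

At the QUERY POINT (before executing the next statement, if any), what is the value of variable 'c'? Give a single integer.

Step 1: enter scope (depth=1)
Step 2: exit scope (depth=0)
Step 3: enter scope (depth=1)
Step 4: exit scope (depth=0)
Step 5: enter scope (depth=1)
Step 6: exit scope (depth=0)
Step 7: enter scope (depth=1)
Step 8: enter scope (depth=2)
Step 9: exit scope (depth=1)
Step 10: exit scope (depth=0)
Step 11: declare c=67 at depth 0
Visible at query point: c=67

Answer: 67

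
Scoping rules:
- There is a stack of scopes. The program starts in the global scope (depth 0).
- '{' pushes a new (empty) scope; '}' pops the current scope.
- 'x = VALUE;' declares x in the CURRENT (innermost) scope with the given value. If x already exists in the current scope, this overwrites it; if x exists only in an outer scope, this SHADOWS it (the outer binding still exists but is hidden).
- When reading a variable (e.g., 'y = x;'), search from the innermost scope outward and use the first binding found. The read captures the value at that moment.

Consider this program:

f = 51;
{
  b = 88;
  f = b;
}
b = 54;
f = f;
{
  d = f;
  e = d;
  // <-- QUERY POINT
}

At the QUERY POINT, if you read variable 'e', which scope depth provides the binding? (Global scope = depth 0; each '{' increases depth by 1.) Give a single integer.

Answer: 1

Derivation:
Step 1: declare f=51 at depth 0
Step 2: enter scope (depth=1)
Step 3: declare b=88 at depth 1
Step 4: declare f=(read b)=88 at depth 1
Step 5: exit scope (depth=0)
Step 6: declare b=54 at depth 0
Step 7: declare f=(read f)=51 at depth 0
Step 8: enter scope (depth=1)
Step 9: declare d=(read f)=51 at depth 1
Step 10: declare e=(read d)=51 at depth 1
Visible at query point: b=54 d=51 e=51 f=51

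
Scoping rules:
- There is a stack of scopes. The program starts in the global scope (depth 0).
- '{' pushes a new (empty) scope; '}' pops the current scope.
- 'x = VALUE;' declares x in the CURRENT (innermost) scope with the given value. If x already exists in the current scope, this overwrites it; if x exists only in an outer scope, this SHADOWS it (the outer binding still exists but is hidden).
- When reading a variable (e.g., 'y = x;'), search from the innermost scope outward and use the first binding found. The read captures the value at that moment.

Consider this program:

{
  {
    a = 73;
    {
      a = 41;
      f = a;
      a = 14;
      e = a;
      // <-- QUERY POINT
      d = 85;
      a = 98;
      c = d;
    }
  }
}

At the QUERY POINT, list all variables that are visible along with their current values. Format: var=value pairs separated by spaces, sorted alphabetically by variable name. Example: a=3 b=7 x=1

Step 1: enter scope (depth=1)
Step 2: enter scope (depth=2)
Step 3: declare a=73 at depth 2
Step 4: enter scope (depth=3)
Step 5: declare a=41 at depth 3
Step 6: declare f=(read a)=41 at depth 3
Step 7: declare a=14 at depth 3
Step 8: declare e=(read a)=14 at depth 3
Visible at query point: a=14 e=14 f=41

Answer: a=14 e=14 f=41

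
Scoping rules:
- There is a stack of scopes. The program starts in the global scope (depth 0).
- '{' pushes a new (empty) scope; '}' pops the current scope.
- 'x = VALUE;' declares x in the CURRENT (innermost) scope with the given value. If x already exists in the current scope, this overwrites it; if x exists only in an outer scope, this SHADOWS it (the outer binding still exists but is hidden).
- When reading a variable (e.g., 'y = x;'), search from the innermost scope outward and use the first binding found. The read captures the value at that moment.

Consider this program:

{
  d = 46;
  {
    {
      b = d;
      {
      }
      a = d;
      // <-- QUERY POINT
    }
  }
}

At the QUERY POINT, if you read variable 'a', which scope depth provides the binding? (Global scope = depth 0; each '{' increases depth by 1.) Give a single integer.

Step 1: enter scope (depth=1)
Step 2: declare d=46 at depth 1
Step 3: enter scope (depth=2)
Step 4: enter scope (depth=3)
Step 5: declare b=(read d)=46 at depth 3
Step 6: enter scope (depth=4)
Step 7: exit scope (depth=3)
Step 8: declare a=(read d)=46 at depth 3
Visible at query point: a=46 b=46 d=46

Answer: 3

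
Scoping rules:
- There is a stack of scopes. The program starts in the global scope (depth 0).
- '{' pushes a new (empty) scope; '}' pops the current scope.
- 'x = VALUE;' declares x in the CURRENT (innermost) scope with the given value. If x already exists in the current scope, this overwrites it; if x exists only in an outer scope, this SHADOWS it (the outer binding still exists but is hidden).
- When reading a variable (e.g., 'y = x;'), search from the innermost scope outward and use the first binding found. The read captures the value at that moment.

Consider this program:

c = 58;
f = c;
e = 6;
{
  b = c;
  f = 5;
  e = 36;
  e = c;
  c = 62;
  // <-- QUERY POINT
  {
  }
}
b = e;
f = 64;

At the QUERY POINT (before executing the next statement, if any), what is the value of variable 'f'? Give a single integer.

Answer: 5

Derivation:
Step 1: declare c=58 at depth 0
Step 2: declare f=(read c)=58 at depth 0
Step 3: declare e=6 at depth 0
Step 4: enter scope (depth=1)
Step 5: declare b=(read c)=58 at depth 1
Step 6: declare f=5 at depth 1
Step 7: declare e=36 at depth 1
Step 8: declare e=(read c)=58 at depth 1
Step 9: declare c=62 at depth 1
Visible at query point: b=58 c=62 e=58 f=5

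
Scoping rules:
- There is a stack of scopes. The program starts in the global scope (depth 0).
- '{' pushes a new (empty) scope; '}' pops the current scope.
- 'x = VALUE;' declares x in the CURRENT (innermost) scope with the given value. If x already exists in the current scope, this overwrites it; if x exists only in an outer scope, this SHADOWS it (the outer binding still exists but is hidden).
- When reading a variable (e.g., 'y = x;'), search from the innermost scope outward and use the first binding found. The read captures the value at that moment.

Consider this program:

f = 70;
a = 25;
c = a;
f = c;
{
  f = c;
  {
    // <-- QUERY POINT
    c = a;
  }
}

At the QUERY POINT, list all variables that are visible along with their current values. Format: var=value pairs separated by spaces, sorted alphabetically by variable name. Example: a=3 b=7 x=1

Step 1: declare f=70 at depth 0
Step 2: declare a=25 at depth 0
Step 3: declare c=(read a)=25 at depth 0
Step 4: declare f=(read c)=25 at depth 0
Step 5: enter scope (depth=1)
Step 6: declare f=(read c)=25 at depth 1
Step 7: enter scope (depth=2)
Visible at query point: a=25 c=25 f=25

Answer: a=25 c=25 f=25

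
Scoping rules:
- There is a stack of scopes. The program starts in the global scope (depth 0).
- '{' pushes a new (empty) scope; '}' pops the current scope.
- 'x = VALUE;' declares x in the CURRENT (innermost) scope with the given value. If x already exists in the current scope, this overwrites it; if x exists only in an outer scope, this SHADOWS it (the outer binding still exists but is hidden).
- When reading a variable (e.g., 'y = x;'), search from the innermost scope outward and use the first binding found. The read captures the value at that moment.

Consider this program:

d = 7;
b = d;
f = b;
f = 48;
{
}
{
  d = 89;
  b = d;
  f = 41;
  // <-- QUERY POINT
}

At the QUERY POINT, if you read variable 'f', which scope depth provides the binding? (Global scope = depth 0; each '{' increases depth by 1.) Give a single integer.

Step 1: declare d=7 at depth 0
Step 2: declare b=(read d)=7 at depth 0
Step 3: declare f=(read b)=7 at depth 0
Step 4: declare f=48 at depth 0
Step 5: enter scope (depth=1)
Step 6: exit scope (depth=0)
Step 7: enter scope (depth=1)
Step 8: declare d=89 at depth 1
Step 9: declare b=(read d)=89 at depth 1
Step 10: declare f=41 at depth 1
Visible at query point: b=89 d=89 f=41

Answer: 1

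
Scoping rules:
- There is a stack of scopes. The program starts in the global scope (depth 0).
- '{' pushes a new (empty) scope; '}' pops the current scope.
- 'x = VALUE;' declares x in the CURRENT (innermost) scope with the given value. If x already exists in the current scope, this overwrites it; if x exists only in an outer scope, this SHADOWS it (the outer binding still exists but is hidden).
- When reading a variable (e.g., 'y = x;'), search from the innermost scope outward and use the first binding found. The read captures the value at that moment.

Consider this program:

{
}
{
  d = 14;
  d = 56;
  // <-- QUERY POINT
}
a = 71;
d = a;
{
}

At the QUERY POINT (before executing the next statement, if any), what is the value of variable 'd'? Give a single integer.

Answer: 56

Derivation:
Step 1: enter scope (depth=1)
Step 2: exit scope (depth=0)
Step 3: enter scope (depth=1)
Step 4: declare d=14 at depth 1
Step 5: declare d=56 at depth 1
Visible at query point: d=56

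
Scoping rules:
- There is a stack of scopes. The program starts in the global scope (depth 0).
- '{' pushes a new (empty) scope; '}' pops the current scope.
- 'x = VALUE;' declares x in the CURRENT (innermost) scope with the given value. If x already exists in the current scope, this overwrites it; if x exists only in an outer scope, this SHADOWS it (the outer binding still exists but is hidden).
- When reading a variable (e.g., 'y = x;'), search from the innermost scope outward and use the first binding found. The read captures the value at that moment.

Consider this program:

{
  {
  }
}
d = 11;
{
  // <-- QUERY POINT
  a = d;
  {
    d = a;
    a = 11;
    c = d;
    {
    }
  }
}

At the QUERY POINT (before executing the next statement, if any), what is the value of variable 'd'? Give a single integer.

Step 1: enter scope (depth=1)
Step 2: enter scope (depth=2)
Step 3: exit scope (depth=1)
Step 4: exit scope (depth=0)
Step 5: declare d=11 at depth 0
Step 6: enter scope (depth=1)
Visible at query point: d=11

Answer: 11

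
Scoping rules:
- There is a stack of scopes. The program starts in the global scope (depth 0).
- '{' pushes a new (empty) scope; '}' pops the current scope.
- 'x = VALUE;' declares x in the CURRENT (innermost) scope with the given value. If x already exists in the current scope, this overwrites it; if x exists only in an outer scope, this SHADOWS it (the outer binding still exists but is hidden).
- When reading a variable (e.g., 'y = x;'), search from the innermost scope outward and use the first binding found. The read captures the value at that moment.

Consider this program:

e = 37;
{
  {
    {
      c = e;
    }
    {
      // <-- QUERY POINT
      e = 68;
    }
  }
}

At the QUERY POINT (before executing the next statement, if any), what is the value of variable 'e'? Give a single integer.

Step 1: declare e=37 at depth 0
Step 2: enter scope (depth=1)
Step 3: enter scope (depth=2)
Step 4: enter scope (depth=3)
Step 5: declare c=(read e)=37 at depth 3
Step 6: exit scope (depth=2)
Step 7: enter scope (depth=3)
Visible at query point: e=37

Answer: 37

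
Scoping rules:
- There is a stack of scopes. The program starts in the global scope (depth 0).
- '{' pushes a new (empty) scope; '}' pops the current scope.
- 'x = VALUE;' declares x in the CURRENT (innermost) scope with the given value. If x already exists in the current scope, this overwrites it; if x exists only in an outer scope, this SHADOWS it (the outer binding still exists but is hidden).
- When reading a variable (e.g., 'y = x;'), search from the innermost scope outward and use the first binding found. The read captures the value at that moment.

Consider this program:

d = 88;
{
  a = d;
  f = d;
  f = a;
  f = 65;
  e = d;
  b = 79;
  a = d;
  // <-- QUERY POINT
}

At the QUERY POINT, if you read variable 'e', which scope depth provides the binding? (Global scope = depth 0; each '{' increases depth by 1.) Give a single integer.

Step 1: declare d=88 at depth 0
Step 2: enter scope (depth=1)
Step 3: declare a=(read d)=88 at depth 1
Step 4: declare f=(read d)=88 at depth 1
Step 5: declare f=(read a)=88 at depth 1
Step 6: declare f=65 at depth 1
Step 7: declare e=(read d)=88 at depth 1
Step 8: declare b=79 at depth 1
Step 9: declare a=(read d)=88 at depth 1
Visible at query point: a=88 b=79 d=88 e=88 f=65

Answer: 1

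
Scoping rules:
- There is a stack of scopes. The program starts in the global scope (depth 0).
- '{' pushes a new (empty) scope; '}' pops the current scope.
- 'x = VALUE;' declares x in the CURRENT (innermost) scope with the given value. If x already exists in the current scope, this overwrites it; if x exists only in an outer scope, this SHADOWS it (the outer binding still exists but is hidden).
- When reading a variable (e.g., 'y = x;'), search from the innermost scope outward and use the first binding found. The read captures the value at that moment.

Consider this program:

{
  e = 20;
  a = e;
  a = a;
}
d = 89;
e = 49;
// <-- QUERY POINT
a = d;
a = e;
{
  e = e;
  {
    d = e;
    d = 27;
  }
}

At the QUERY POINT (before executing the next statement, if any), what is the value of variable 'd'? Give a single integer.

Step 1: enter scope (depth=1)
Step 2: declare e=20 at depth 1
Step 3: declare a=(read e)=20 at depth 1
Step 4: declare a=(read a)=20 at depth 1
Step 5: exit scope (depth=0)
Step 6: declare d=89 at depth 0
Step 7: declare e=49 at depth 0
Visible at query point: d=89 e=49

Answer: 89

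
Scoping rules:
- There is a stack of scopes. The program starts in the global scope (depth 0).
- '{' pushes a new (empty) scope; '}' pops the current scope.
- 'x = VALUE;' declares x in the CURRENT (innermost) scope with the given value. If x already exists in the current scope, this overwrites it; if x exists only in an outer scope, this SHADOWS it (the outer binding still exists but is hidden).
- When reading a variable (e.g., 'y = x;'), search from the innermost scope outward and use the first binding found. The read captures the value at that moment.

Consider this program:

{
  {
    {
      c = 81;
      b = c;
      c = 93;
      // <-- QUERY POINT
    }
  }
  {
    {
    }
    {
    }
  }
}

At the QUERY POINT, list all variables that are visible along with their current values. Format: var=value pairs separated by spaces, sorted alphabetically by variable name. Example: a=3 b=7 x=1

Answer: b=81 c=93

Derivation:
Step 1: enter scope (depth=1)
Step 2: enter scope (depth=2)
Step 3: enter scope (depth=3)
Step 4: declare c=81 at depth 3
Step 5: declare b=(read c)=81 at depth 3
Step 6: declare c=93 at depth 3
Visible at query point: b=81 c=93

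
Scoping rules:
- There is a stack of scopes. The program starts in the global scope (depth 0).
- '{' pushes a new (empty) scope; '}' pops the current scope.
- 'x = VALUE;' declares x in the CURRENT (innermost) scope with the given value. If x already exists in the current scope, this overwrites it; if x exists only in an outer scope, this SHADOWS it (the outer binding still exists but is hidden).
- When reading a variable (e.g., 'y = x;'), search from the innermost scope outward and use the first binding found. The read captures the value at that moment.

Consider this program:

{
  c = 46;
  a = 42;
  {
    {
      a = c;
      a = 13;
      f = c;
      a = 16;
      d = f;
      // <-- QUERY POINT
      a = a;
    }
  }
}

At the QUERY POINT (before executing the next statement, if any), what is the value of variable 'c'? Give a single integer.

Answer: 46

Derivation:
Step 1: enter scope (depth=1)
Step 2: declare c=46 at depth 1
Step 3: declare a=42 at depth 1
Step 4: enter scope (depth=2)
Step 5: enter scope (depth=3)
Step 6: declare a=(read c)=46 at depth 3
Step 7: declare a=13 at depth 3
Step 8: declare f=(read c)=46 at depth 3
Step 9: declare a=16 at depth 3
Step 10: declare d=(read f)=46 at depth 3
Visible at query point: a=16 c=46 d=46 f=46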